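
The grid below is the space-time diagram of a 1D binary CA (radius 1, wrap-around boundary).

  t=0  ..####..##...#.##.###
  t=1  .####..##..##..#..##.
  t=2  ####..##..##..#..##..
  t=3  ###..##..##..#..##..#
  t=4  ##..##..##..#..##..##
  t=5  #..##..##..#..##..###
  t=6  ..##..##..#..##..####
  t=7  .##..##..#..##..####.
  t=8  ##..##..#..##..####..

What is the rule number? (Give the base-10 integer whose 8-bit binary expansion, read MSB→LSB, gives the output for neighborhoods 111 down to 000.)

  ###|#  b7=1 t=0,i=3
  ##.|.  b6=0 t=0,i=5
  #.#|.  b5=0 t=0,i=14
  #..|.  b4=0 t=0,i=0
  .##|#  b3=1 t=0,i=2
  .#.|.  b2=0 t=0,i=13
  ..#|#  b1=1 t=0,i=1
  ...|#  b0=1 t=0,i=11
  bits 10001011 = 139

139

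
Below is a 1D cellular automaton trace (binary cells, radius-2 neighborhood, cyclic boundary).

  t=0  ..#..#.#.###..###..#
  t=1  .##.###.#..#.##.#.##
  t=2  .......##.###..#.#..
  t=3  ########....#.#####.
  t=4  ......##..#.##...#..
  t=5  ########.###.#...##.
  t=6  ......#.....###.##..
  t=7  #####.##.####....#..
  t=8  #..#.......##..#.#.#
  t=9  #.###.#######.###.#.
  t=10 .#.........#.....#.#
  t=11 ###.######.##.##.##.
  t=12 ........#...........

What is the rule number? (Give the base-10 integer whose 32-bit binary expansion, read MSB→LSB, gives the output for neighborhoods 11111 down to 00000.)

  #####|.  b31=0 t=3,i=2
  ####.|#  b30=1 t=3,i=6
  ###.#|.  b29=0 t=1,i=6
  ###..|#  b28=1 t=0,i=11
  ##.##|.  b27=0 t=1,i=0
  ##.#.|#  b26=1 t=1,i=7
  ##..#|.  b25=0 t=0,i=12
  ##...|.  b24=0 t=3,i=8
  #.###|.  b23=0 t=0,i=9
  #.##.|.  b22=0 t=1,i=1
  #.#.#|.  b21=0 t=0,i=7
  #.#..|#  b20=1 t=1,i=8
  #..##|#  b19=1 t=0,i=13
  #..#.|#  b18=1 t=0,i=1
  #...#|.  b17=0 t=4,i=15
  #....|.  b16=0 t=2,i=19
  .####|.  b15=0 t=3,i=1
  .###.|.  b14=0 t=0,i=10
  .##.#|.  b13=0 t=1,i=2
  .##..|#  b12=1 t=4,i=7
  .#.##|#  b11=1 t=0,i=8
  .#.#.|#  b10=1 t=0,i=6
  .#..#|.  b9=0 t=0,i=0
  .#...|#  b8=1 t=2,i=18
  ..###|#  b7=1 t=0,i=14
  ..##.|#  b6=1 t=2,i=7
  ..#.#|#  b5=1 t=0,i=5
  ..#..|#  b4=1 t=0,i=2
  ...##|#  b3=1 t=2,i=6
  ...#.|.  b2=0 t=3,i=11
  ....#|#  b1=1 t=2,i=5
  .....|#  b0=1 t=2,i=0
  bits 01010100000111000001110111111011 = 1411128827

1411128827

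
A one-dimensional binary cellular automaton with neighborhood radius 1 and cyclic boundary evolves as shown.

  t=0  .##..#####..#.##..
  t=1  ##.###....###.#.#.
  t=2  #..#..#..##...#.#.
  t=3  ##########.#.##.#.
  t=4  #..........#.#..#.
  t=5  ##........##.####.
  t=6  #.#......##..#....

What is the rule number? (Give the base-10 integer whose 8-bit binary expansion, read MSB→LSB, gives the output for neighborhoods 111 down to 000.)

30

  [7] ### => .  t=0,i=6
  [6] ##. => .  t=0,i=2
  [5] #.# => .  t=0,i=13
  [4] #.. => #  t=0,i=3
  [3] .## => #  t=0,i=1
  [2] .#. => #  t=0,i=12
  [1] ..# => #  t=0,i=0
  [0] ... => .  t=0,i=17
  bits 00011110 = 30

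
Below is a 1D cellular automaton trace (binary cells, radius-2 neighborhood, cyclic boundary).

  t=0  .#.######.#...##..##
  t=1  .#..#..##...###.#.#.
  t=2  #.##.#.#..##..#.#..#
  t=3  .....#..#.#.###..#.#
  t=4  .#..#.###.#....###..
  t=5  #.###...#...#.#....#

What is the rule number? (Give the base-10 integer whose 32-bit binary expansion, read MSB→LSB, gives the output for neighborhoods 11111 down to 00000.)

1646756460

  [31] ##### => .  t=0,i=5
  [30] ####. => #  t=0,i=7
  [29] ###.# => #  t=0,i=8
  [28] ###.. => .  t=3,i=14
  [27] ##.## => .  t=2,i=1
  [26] ##.#. => .  t=0,i=0
  [25] ##..# => #  t=0,i=16
  [24] ##... => .  t=1,i=9
  [23] #.### => .  t=0,i=3
  [22] #.##. => .  t=2,i=2
  [21] #.#.# => #  t=0,i=1
  [20] #.#.. => .  t=0,i=10
  [19] #..## => .  t=0,i=17
  [18] #..#. => #  t=1,i=0
  [17] #...# => #  t=0,i=12
  [16] #.... => #  t=3,i=1
  [15] .#### => #  t=0,i=4
  [14] .###. => .  t=1,i=13
  [13] .##.# => .  t=0,i=19
  [12] .##.. => .  t=0,i=15
  [11] .#.## => .  t=0,i=2
  [10] .#.#. => .  t=1,i=17
  [9] .#..# => #  t=1,i=2
  [8] .#... => .  t=0,i=11
  [7] ..### => .  t=1,i=12
  [6] ..##. => #  t=0,i=14
  [5] ..#.# => #  t=2,i=14
  [4] ..#.. => .  t=1,i=1
  [3] ...## => #  t=0,i=13
  [2] ...#. => #  t=3,i=4
  [1] ....# => .  t=3,i=3
  [0] ..... => .  t=3,i=2
  bits 01100010001001111000001001101100 = 1646756460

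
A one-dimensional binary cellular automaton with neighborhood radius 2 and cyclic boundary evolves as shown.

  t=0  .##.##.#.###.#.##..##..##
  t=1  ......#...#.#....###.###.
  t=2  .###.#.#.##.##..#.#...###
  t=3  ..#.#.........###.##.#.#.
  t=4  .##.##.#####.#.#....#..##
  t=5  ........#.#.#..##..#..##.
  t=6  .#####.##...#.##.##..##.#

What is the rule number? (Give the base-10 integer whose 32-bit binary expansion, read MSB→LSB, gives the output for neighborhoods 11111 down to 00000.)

1461502317

  [31] ##### => .  t=4,i=9
  [30] ####. => #  t=4,i=10
  [29] ###.# => .  t=0,i=11
  [28] ###.. => #  t=1,i=23
  [27] ##.## => .  t=0,i=0
  [26] ##.#. => #  t=0,i=6
  [25] ##..# => #  t=0,i=17
  [24] ##... => #  t=1,i=24
  [23] #.### => .  t=0,i=9
  [22] #.##. => .  t=0,i=1
  [21] #.#.# => .  t=0,i=7
  [20] #.#.. => #  t=1,i=12
  [19] #..## => #  t=0,i=18
  [18] #..#. => #  t=2,i=15
  [17] #...# => .  t=1,i=8
  [16] #.... => .  t=1,i=0
  [15] .#### => #  t=4,i=8
  [14] .###. => #  t=0,i=10
  [13] .##.# => .  t=0,i=2
  [12] .##.. => .  t=0,i=16
  [11] .#.## => .  t=0,i=8
  [10] .#.#. => .  t=1,i=11
  [9] .#..# => .  t=4,i=21
  [8] .#... => #  t=1,i=7
  [7] ..### => .  t=1,i=17
  [6] ..##. => #  t=0,i=19
  [5] ..#.# => #  t=1,i=10
  [4] ..#.. => .  t=1,i=6
  [3] ...## => #  t=1,i=16
  [2] ...#. => #  t=1,i=5
  [1] ....# => .  t=1,i=4
  [0] ..... => #  t=1,i=1
  bits 01010111000111001100000101101101 = 1461502317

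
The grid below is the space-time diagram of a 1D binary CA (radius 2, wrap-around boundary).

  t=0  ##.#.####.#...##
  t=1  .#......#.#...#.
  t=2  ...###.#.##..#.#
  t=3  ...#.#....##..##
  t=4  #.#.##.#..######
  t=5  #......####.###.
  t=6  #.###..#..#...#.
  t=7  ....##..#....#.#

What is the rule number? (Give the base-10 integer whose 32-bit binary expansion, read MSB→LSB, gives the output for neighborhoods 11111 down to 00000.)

3004765893

  nb #####: next=#  (t=4,i=12, bit31=1)
  nb ####.: next=.  (t=0,i=0, bit30=0)
  nb ###.#: next=#  (t=0,i=1, bit29=1)
  nb ###..: next=#  (t=6,i=4, bit28=1)
  nb ##.##: next=.  (t=5,i=11, bit27=0)
  nb ##.#.: next=.  (t=0,i=2, bit26=0)
  nb ##..#: next=#  (t=2,i=11, bit25=1)
  nb ##...: next=#  (t=3,i=0, bit24=1)
  nb #.###: next=.  (t=0,i=5, bit23=0)
  nb #.##.: next=.  (t=2,i=9, bit22=0)
  nb #.#.#: next=.  (t=0,i=3, bit21=0)
  nb #.#..: next=#  (t=0,i=10, bit20=1)
  nb #..##: next=#  (t=3,i=13, bit19=1)
  nb #..#.: next=.  (t=1,i=0, bit18=0)
  nb #...#: next=.  (t=0,i=12, bit17=0)
  nb #....: next=#  (t=1,i=3, bit16=1)
  nb .####: next=.  (t=0,i=6, bit15=0)
  nb .###.: next=.  (t=2,i=4, bit14=0)
  nb .##.#: next=.  (t=4,i=5, bit13=0)
  nb .##..: next=#  (t=2,i=10, bit12=1)
  nb .#.##: next=.  (t=0,i=4, bit11=0)
  nb .#.#.: next=#  (t=1,i=9, bit10=1)
  nb .#..#: next=#  (t=1,i=15, bit9=1)
  nb .#...: next=.  (t=0,i=11, bit8=0)
  nb ..###: next=#  (t=0,i=14, bit7=1)
  nb ..##.: next=#  (t=3,i=10, bit6=1)
  nb ..#.#: next=.  (t=1,i=8, bit5=0)
  nb ..#..: next=.  (t=1,i=1, bit4=0)
  nb ...##: next=.  (t=0,i=13, bit3=0)
  nb ...#.: next=#  (t=1,i=7, bit2=1)
  nb ....#: next=.  (t=1,i=6, bit1=0)
  nb .....: next=#  (t=1,i=4, bit0=1)
  bits 10110011000110010001011011000101 = 3004765893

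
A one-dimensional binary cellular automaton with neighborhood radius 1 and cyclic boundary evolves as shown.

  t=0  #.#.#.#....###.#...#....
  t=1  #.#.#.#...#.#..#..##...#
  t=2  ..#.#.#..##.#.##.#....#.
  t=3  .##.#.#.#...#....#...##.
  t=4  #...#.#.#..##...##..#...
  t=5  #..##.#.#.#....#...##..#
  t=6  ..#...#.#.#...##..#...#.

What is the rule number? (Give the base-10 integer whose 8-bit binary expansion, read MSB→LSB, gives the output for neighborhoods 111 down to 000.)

134

  [7] ### => #  t=0,i=12
  [6] ##. => .  t=0,i=13
  [5] #.# => .  t=0,i=1
  [4] #.. => .  t=0,i=7
  [3] .## => .  t=0,i=11
  [2] .#. => #  t=0,i=0
  [1] ..# => #  t=0,i=10
  [0] ... => .  t=0,i=8
  bits 10000110 = 134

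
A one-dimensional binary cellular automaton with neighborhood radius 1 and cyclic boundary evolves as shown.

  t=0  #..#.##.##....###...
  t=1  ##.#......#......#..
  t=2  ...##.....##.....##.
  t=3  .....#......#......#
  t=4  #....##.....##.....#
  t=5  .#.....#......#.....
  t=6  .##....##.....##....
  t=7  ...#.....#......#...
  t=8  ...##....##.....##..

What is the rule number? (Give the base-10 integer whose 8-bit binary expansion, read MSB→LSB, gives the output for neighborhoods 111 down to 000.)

  ### -> .   bit 7 = 0  t=0,i=15
  ##. -> .   bit 6 = 0  t=0,i=6
  #.# -> .   bit 5 = 0  t=0,i=4
  #.. -> #   bit 4 = 1  t=0,i=1
  .## -> .   bit 3 = 0  t=0,i=5
  .#. -> #   bit 2 = 1  t=0,i=0
  ..# -> .   bit 1 = 0  t=0,i=2
  ... -> .   bit 0 = 0  t=0,i=11
  bits 00010100 = 20

20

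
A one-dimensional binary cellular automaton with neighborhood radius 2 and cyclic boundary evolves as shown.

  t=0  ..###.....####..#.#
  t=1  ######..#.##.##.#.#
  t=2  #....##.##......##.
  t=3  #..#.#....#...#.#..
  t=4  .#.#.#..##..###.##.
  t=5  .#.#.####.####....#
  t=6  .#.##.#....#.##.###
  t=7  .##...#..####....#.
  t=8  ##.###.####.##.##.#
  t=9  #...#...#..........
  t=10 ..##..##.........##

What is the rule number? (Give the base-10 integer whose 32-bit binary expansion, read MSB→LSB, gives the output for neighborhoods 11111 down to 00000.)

  nb #####: next=.  (t=1,i=1, bit31=0)
  nb ####.: next=.  (t=0,i=12, bit30=0)
  nb ###.#: next=.  (t=4,i=14, bit29=0)
  nb ###..: next=#  (t=0,i=4, bit28=1)
  nb ##.##: next=.  (t=1,i=12, bit27=0)
  nb ##.#.: next=.  (t=1,i=15, bit26=0)
  nb ##..#: next=#  (t=0,i=14, bit25=1)
  nb ##...: next=#  (t=0,i=5, bit24=1)
  nb #.###: next=.  (t=1,i=18, bit23=0)
  nb #.##.: next=.  (t=1,i=10, bit22=0)
  nb #.#.#: next=#  (t=1,i=16, bit21=1)
  nb #.#..: next=#  (t=0,i=18, bit20=1)
  nb #..##: next=#  (t=0,i=1, bit19=1)
  nb #..#.: next=.  (t=0,i=15, bit18=0)
  nb #...#: next=#  (t=3,i=12, bit17=1)
  nb #....: next=.  (t=0,i=6, bit16=0)
  nb .####: next=#  (t=0,i=11, bit15=1)
  nb .###.: next=#  (t=0,i=3, bit14=1)
  nb .##.#: next=.  (t=1,i=11, bit13=0)
  nb .##..: next=.  (t=2,i=9, bit12=0)
  nb .#.##: next=#  (t=1,i=9, bit11=1)
  nb .#.#.: next=.  (t=0,i=17, bit10=0)
  nb .#..#: next=#  (t=0,i=0, bit9=1)
  nb .#...: next=.  (t=2,i=1, bit8=0)
  nb ..###: next=#  (t=0,i=2, bit7=1)
  nb ..##.: next=#  (t=2,i=5, bit6=1)
  nb ..#.#: next=#  (t=0,i=16, bit5=1)
  nb ..#..: next=.  (t=3,i=0, bit4=0)
  nb ...##: next=.  (t=0,i=9, bit3=0)
  nb ...#.: next=#  (t=3,i=9, bit2=1)
  nb ....#: next=#  (t=0,i=8, bit1=1)
  nb .....: next=.  (t=0,i=7, bit0=0)
  bits 00010011001110101100101011100110 = 322620134

322620134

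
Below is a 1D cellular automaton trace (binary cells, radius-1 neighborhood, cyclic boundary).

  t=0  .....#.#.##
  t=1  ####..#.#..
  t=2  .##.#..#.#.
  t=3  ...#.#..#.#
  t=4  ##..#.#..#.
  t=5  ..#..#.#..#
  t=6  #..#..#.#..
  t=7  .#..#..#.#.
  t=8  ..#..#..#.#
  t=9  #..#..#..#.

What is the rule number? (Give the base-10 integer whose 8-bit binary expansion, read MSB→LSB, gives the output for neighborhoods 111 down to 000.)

  ###|#  b7=1 t=1,i=1
  ##.|.  b6=0 t=0,i=10
  #.#|#  b5=1 t=0,i=6
  #..|#  b4=1 t=0,i=0
  .##|.  b3=0 t=0,i=9
  .#.|.  b2=0 t=0,i=5
  ..#|.  b1=0 t=0,i=4
  ...|#  b0=1 t=0,i=1
  bits 10110001 = 177

177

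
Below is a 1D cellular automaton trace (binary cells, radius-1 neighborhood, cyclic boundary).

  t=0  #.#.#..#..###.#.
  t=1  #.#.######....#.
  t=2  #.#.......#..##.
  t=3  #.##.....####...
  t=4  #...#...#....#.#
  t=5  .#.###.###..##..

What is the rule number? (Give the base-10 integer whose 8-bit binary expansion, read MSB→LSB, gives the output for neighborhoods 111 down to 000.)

22

  ### -> .   bit 7 = 0  t=0,i=11
  ##. -> .   bit 6 = 0  t=0,i=12
  #.# -> .   bit 5 = 0  t=0,i=1
  #.. -> #   bit 4 = 1  t=0,i=5
  .## -> .   bit 3 = 0  t=0,i=10
  .#. -> #   bit 2 = 1  t=0,i=0
  ..# -> #   bit 1 = 1  t=0,i=6
  ... -> .   bit 0 = 0  t=1,i=11
  bits 00010110 = 22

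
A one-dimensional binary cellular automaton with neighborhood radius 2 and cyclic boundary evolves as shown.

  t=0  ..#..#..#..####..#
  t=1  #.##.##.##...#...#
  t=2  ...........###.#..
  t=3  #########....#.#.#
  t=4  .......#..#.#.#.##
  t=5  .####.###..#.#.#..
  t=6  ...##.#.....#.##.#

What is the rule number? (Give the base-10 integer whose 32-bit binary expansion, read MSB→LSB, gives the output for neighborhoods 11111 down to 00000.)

1620250133

  #####|.  b31=0 t=3,i=1
  ####.|#  b30=1 t=0,i=13
  ###.#|#  b29=1 t=2,i=13
  ###..|.  b28=0 t=0,i=14
  ##.##|.  b27=0 t=1,i=1
  ##.#.|.  b26=0 t=2,i=14
  ##..#|.  b25=0 t=0,i=15
  ##...|.  b24=0 t=1,i=10
  #.###|#  b23=1 t=3,i=17
  #.##.|.  b22=0 t=1,i=2
  #.#.#|.  b21=0 t=3,i=15
  #.#..|#  b20=1 t=2,i=15
  #..##|.  b19=0 t=0,i=10
  #..#.|.  b18=0 t=0,i=1
  #...#|#  b17=1 t=1,i=11
  #....|#  b16=1 t=2,i=17
  .####|.  b15=0 t=0,i=12
  .###.|.  b14=0 t=2,i=12
  .##.#|.  b13=0 t=1,i=0
  .##..|.  b12=0 t=1,i=9
  .#.##|#  b11=1 t=3,i=16
  .#.#.|#  b10=1 t=3,i=14
  .#..#|#  b9=1 t=0,i=0
  .#...|.  b8=0 t=1,i=14
  ..###|.  b7=0 t=0,i=11
  ..##.|.  b6=0 t=1,i=17
  ..#.#|.  b5=0 t=3,i=13
  ..#..|#  b4=1 t=0,i=2
  ...##|.  b3=0 t=1,i=16
  ...#.|#  b2=1 t=1,i=12
  ....#|.  b1=0 t=2,i=9
  .....|#  b0=1 t=2,i=0
  bits 01100000100100110000111000010101 = 1620250133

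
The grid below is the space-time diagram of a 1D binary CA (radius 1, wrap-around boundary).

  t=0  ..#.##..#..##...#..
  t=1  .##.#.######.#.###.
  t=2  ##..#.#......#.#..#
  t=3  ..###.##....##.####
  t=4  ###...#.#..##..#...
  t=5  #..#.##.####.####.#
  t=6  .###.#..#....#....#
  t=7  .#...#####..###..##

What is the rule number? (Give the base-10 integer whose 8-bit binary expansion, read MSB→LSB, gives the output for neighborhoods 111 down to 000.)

  [7] ### => .  t=1,i=7
  [6] ##. => .  t=0,i=5
  [5] #.# => .  t=0,i=3
  [4] #.. => #  t=0,i=6
  [3] .## => #  t=0,i=4
  [2] .#. => #  t=0,i=2
  [1] ..# => #  t=0,i=1
  [0] ... => .  t=0,i=0
  bits 00011110 = 30

30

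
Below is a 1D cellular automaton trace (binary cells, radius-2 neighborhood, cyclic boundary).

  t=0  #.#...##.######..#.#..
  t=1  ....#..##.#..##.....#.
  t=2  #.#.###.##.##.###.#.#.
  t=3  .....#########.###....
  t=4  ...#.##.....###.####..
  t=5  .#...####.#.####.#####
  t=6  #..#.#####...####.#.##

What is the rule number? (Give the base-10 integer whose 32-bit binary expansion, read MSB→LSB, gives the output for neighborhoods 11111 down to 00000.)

2102129298

  nb #####: next=.  (t=0,i=11, bit31=0)
  nb ####.: next=#  (t=0,i=13, bit30=1)
  nb ###.#: next=#  (t=2,i=6, bit29=1)
  nb ###..: next=#  (t=0,i=14, bit28=1)
  nb ##.##: next=#  (t=0,i=8, bit27=1)
  nb ##.#.: next=#  (t=1,i=9, bit26=1)
  nb ##..#: next=.  (t=0,i=15, bit25=0)
  nb ##...: next=#  (t=1,i=15, bit24=1)
  nb #.###: next=.  (t=0,i=9, bit23=0)
  nb #.##.: next=#  (t=2,i=8, bit22=1)
  nb #.#.#: next=.  (t=2,i=0, bit21=0)
  nb #.#..: next=.  (t=0,i=2, bit20=0)
  nb #..##: next=#  (t=1,i=6, bit19=1)
  nb #..#.: next=.  (t=0,i=16, bit18=0)
  nb #...#: next=#  (t=0,i=4, bit17=1)
  nb #....: next=#  (t=1,i=0, bit16=1)
  nb .####: next=#  (t=0,i=10, bit15=1)
  nb .###.: next=#  (t=2,i=5, bit14=1)
  nb .##.#: next=#  (t=0,i=7, bit13=1)
  nb .##..: next=#  (t=1,i=14, bit12=1)
  nb .#.##: next=.  (t=2,i=3, bit11=0)
  nb .#.#.: next=.  (t=0,i=1, bit10=0)
  nb .#..#: next=#  (t=0,i=20, bit9=1)
  nb .#...: next=.  (t=0,i=3, bit8=0)
  nb ..###: next=#  (t=3,i=5, bit7=1)
  nb ..##.: next=.  (t=0,i=6, bit6=0)
  nb ..#.#: next=.  (t=0,i=0, bit5=0)
  nb ..#..: next=#  (t=1,i=4, bit4=1)
  nb ...##: next=.  (t=0,i=5, bit3=0)
  nb ...#.: next=.  (t=1,i=3, bit2=0)
  nb ....#: next=#  (t=1,i=2, bit1=1)
  nb .....: next=.  (t=1,i=1, bit0=0)
  bits 01111101010010111111001010010010 = 2102129298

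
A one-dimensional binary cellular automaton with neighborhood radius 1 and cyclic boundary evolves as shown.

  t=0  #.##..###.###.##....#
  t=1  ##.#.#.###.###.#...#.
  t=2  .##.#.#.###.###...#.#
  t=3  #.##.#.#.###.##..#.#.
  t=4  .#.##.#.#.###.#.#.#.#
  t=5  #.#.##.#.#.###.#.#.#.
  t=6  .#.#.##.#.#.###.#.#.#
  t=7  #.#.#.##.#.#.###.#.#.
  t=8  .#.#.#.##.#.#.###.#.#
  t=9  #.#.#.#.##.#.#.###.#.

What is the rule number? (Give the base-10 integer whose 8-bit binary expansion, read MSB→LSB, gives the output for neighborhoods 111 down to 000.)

226

  [7] ### => #  t=0,i=7
  [6] ##. => #  t=0,i=0
  [5] #.# => #  t=0,i=1
  [4] #.. => .  t=0,i=4
  [3] .## => .  t=0,i=2
  [2] .#. => .  t=1,i=3
  [1] ..# => #  t=0,i=5
  [0] ... => .  t=0,i=17
  bits 11100010 = 226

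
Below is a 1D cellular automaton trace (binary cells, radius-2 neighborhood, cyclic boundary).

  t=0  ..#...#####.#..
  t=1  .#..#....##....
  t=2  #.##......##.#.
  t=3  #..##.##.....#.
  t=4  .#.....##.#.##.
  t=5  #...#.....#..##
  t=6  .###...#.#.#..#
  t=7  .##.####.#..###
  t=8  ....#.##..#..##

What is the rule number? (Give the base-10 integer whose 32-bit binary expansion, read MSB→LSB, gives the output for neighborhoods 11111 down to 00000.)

1671844389

  [31] ##### => .  t=0,i=8
  [30] ####. => #  t=0,i=9
  [29] ###.# => #  t=0,i=10
  [28] ###.. => .  t=5,i=0
  [27] ##.## => .  t=3,i=5
  [26] ##.#. => .  t=0,i=11
  [25] ##..# => #  t=4,i=14
  [24] ##... => #  t=1,i=11
  [23] #.### => #  t=6,i=1
  [22] #.##. => .  t=2,i=2
  [21] #.#.# => #  t=2,i=0
  [20] #.#.. => .  t=0,i=12
  [19] #..## => .  t=3,i=2
  [18] #..#. => #  t=1,i=3
  [17] #...# => #  t=0,i=4
  [16] #.... => .  t=0,i=14
  [15] .#### => .  t=0,i=7
  [14] .###. => #  t=5,i=14
  [13] .##.# => .  t=2,i=11
  [12] .##.. => #  t=1,i=10
  [11] .#.## => .  t=2,i=1
  [10] .#.#. => .  t=2,i=14
  [9] .#..# => #  t=1,i=2
  [8] .#... => .  t=0,i=3
  [7] ..### => .  t=0,i=6
  [6] ..##. => .  t=1,i=9
  [5] ..#.# => #  t=3,i=13
  [4] ..#.. => .  t=0,i=2
  [3] ...## => .  t=0,i=5
  [2] ...#. => #  t=0,i=1
  [1] ....# => .  t=0,i=0
  [0] ..... => #  t=1,i=13
  bits 01100011101001100101001000100101 = 1671844389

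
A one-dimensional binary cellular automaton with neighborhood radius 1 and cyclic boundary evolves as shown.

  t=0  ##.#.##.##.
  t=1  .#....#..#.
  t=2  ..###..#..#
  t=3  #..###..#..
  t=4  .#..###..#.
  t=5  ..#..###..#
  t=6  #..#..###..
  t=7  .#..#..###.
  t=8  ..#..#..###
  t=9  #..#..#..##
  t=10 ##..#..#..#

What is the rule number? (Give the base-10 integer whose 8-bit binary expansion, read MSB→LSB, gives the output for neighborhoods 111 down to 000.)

209

  ### -> #   bit 7 = 1  t=2,i=3
  ##. -> #   bit 6 = 1  t=0,i=1
  #.# -> .   bit 5 = 0  t=0,i=2
  #.. -> #   bit 4 = 1  t=1,i=2
  .## -> .   bit 3 = 0  t=0,i=0
  .#. -> .   bit 2 = 0  t=0,i=3
  ..# -> .   bit 1 = 0  t=1,i=0
  ... -> #   bit 0 = 1  t=1,i=3
  bits 11010001 = 209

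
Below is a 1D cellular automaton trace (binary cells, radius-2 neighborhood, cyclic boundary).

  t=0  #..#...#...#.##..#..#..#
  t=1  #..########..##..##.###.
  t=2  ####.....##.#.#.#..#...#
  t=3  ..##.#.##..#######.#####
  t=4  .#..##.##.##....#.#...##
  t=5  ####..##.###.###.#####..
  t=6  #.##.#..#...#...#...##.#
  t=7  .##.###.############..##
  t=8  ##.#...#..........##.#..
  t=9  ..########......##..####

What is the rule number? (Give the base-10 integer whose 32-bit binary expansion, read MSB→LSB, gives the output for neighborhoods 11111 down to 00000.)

  #####|.  b31=0 t=1,i=5
  ####.|#  b30=1 t=1,i=9
  ###.#|.  b29=0 t=1,i=22
  ###..|#  b28=1 t=1,i=10
  ##.##|#  b27=1 t=1,i=19
  ##.#.|#  b26=1 t=1,i=23
  ##..#|.  b25=0 t=0,i=1
  ##...|.  b24=0 t=2,i=4
  #.###|.  b23=0 t=1,i=20
  #.##.|#  b22=1 t=0,i=13
  #.#.#|#  b21=1 t=2,i=12
  #.#..|#  b20=1 t=1,i=0
  #..##|#  b19=1 t=0,i=22
  #..#.|.  b18=0 t=0,i=2
  #...#|#  b17=1 t=0,i=5
  #....|#  b16=1 t=2,i=5
  .####|.  b15=0 t=1,i=4
  .###.|.  b14=0 t=1,i=21
  .##.#|.  b13=0 t=1,i=18
  .##..|#  b12=1 t=0,i=0
  .#.##|.  b11=0 t=0,i=12
  .#.#.|#  b10=1 t=2,i=13
  .#..#|#  b9=1 t=0,i=18
  .#...|#  b8=1 t=0,i=4
  ..###|#  b7=1 t=1,i=3
  ..##.|.  b6=0 t=0,i=23
  ..#.#|.  b5=0 t=0,i=11
  ..#..|#  b4=1 t=0,i=3
  ...##|#  b3=1 t=2,i=8
  ...#.|#  b2=1 t=0,i=6
  ....#|#  b1=1 t=2,i=7
  .....|.  b0=0 t=2,i=6
  bits 01011100011110110001011110011110 = 1551570846

1551570846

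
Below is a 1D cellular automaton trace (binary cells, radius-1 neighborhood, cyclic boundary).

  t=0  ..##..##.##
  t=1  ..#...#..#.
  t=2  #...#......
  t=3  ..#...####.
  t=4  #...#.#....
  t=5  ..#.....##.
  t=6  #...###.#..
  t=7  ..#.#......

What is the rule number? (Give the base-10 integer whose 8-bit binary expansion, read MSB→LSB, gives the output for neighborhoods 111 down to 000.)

  [7] ### => .  t=3,i=7
  [6] ##. => .  t=0,i=3
  [5] #.# => .  t=0,i=8
  [4] #.. => .  t=0,i=0
  [3] .## => #  t=0,i=2
  [2] .#. => .  t=1,i=2
  [1] ..# => .  t=0,i=1
  [0] ... => #  t=1,i=0
  bits 00001001 = 9

9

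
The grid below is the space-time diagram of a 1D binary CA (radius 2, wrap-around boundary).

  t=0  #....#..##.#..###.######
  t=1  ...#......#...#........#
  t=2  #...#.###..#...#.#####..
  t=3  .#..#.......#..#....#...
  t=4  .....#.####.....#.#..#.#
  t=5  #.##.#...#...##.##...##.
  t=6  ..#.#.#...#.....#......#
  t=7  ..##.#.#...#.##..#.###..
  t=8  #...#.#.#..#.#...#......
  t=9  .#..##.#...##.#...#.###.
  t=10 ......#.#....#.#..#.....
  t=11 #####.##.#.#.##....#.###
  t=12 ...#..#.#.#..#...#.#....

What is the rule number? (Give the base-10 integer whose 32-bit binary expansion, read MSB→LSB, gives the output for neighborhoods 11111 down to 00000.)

1145046435

  #####|.  b31=0 t=0,i=20
  ####.|#  b30=1 t=0,i=23
  ###.#|.  b29=0 t=0,i=16
  ###..|.  b28=0 t=0,i=0
  ##.##|.  b27=0 t=0,i=17
  ##.#.|#  b26=1 t=0,i=10
  ##..#|.  b25=0 t=2,i=9
  ##...|.  b24=0 t=0,i=1
  #.###|.  b23=0 t=0,i=18
  #.##.|#  b22=1 t=5,i=2
  #.#.#|.  b21=0 t=5,i=0
  #.#..|.  b20=0 t=0,i=11
  #..##|.  b19=0 t=0,i=7
  #..#.|.  b18=0 t=2,i=10
  #...#|.  b17=0 t=1,i=1
  #....|.  b16=0 t=0,i=2
  .####|.  b15=0 t=0,i=19
  .###.|.  b14=0 t=0,i=15
  .##.#|.  b13=0 t=0,i=9
  .##..|.  b12=0 t=5,i=17
  .#.##|.  b11=0 t=2,i=5
  .#.#.|#  b10=1 t=4,i=17
  .#..#|.  b9=0 t=0,i=6
  .#...|#  b8=1 t=1,i=0
  ..###|#  b7=1 t=0,i=14
  ..##.|.  b6=0 t=0,i=8
  ..#.#|#  b5=1 t=2,i=4
  ..#..|.  b4=0 t=0,i=5
  ...##|.  b3=0 t=5,i=12
  ...#.|.  b2=0 t=0,i=4
  ....#|#  b1=1 t=0,i=3
  .....|#  b0=1 t=1,i=6
  bits 01000100010000000000010110100011 = 1145046435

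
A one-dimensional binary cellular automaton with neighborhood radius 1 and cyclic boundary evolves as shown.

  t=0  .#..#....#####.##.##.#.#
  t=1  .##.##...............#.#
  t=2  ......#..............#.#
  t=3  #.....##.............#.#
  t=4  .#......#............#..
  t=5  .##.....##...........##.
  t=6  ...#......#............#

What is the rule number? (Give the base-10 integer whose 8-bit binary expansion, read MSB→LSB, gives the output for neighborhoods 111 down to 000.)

20

  ### -> .   bit 7 = 0  t=0,i=10
  ##. -> .   bit 6 = 0  t=0,i=13
  #.# -> .   bit 5 = 0  t=0,i=0
  #.. -> #   bit 4 = 1  t=0,i=2
  .## -> .   bit 3 = 0  t=0,i=9
  .#. -> #   bit 2 = 1  t=0,i=1
  ..# -> .   bit 1 = 0  t=0,i=3
  ... -> .   bit 0 = 0  t=0,i=6
  bits 00010100 = 20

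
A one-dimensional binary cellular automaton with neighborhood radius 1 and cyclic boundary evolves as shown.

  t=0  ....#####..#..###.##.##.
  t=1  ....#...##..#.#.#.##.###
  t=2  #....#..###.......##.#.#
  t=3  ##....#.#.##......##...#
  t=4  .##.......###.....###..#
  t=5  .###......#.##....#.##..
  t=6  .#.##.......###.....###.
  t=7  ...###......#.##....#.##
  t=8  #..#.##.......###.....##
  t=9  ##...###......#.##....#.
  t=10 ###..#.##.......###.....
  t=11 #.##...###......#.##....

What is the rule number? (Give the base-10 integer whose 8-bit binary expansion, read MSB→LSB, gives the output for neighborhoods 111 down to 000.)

  nb ###: next=.  (t=0,i=5, bit7=0)
  nb ##.: next=#  (t=0,i=8, bit6=1)
  nb #.#: next=.  (t=0,i=17, bit5=0)
  nb #..: next=#  (t=0,i=9, bit4=1)
  nb .##: next=#  (t=0,i=4, bit3=1)
  nb .#.: next=.  (t=0,i=11, bit2=0)
  nb ..#: next=.  (t=0,i=3, bit1=0)
  nb ...: next=.  (t=0,i=0, bit0=0)
  bits 01011000 = 88

88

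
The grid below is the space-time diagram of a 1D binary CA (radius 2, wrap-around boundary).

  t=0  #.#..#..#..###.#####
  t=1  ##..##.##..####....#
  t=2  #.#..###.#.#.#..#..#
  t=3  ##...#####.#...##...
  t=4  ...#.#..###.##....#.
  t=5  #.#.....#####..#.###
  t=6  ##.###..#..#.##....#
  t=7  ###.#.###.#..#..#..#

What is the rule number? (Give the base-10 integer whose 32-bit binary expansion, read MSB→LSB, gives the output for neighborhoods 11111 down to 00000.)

1852268949

  [31] ##### => .  t=0,i=17
  [30] ####. => #  t=0,i=19
  [29] ###.# => #  t=0,i=0
  [28] ###.. => .  t=1,i=1
  [27] ##.## => #  t=0,i=14
  [26] ##.#. => #  t=0,i=1
  [25] ##..# => #  t=1,i=2
  [24] ##... => .  t=1,i=15
  [23] #.### => .  t=0,i=15
  [22] #.##. => #  t=1,i=7
  [21] #.#.# => #  t=2,i=9
  [20] #.#.. => .  t=0,i=2
  [19] #..## => .  t=0,i=10
  [18] #..#. => #  t=0,i=4
  [17] #...# => #  t=3,i=3
  [16] #.... => #  t=1,i=16
  [15] .#### => .  t=0,i=16
  [14] .###. => #  t=0,i=12
  [13] .##.# => #  t=1,i=5
  [12] .##.. => .  t=1,i=8
  [11] .#.## => .  t=5,i=16
  [10] .#.#. => .  t=2,i=10
  [9] .#..# => .  t=0,i=3
  [8] .#... => #  t=3,i=12
  [7] ..### => #  t=0,i=11
  [6] ..##. => .  t=1,i=4
  [5] ..#.# => .  t=4,i=3
  [4] ..#.. => #  t=0,i=5
  [3] ...## => .  t=1,i=18
  [2] ...#. => #  t=4,i=2
  [1] ....# => .  t=1,i=17
  [0] ..... => #  t=5,i=5
  bits 01101110011001110110000110010101 = 1852268949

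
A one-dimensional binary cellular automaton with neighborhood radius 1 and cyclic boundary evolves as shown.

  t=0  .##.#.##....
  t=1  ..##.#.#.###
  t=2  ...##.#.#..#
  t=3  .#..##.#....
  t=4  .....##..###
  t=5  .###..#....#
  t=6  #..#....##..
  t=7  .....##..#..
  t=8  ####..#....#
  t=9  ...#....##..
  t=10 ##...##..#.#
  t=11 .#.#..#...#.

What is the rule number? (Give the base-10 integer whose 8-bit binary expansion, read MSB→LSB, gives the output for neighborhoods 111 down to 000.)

  ### -> .   bit 7 = 0  t=1,i=10
  ##. -> #   bit 6 = 1  t=0,i=2
  #.# -> #   bit 5 = 1  t=0,i=3
  #.. -> .   bit 4 = 0  t=0,i=8
  .## -> .   bit 3 = 0  t=0,i=1
  .#. -> .   bit 2 = 0  t=0,i=4
  ..# -> .   bit 1 = 0  t=0,i=0
  ... -> #   bit 0 = 1  t=0,i=9
  bits 01100001 = 97

97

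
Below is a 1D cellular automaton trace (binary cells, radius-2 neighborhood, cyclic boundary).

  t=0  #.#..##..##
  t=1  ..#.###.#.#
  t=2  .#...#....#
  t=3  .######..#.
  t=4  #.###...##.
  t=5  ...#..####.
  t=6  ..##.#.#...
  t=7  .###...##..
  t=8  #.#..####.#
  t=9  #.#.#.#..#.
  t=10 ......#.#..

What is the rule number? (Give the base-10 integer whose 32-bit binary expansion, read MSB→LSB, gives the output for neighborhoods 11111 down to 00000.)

  nb #####: next=#  (t=3,i=3, bit31=1)
  nb ####.: next=.  (t=3,i=5, bit30=0)
  nb ###.#: next=.  (t=0,i=0, bit29=0)
  nb ###..: next=.  (t=3,i=6, bit28=0)
  nb ##.##: next=#  (t=8,i=9, bit27=1)
  nb ##.#.: next=.  (t=0,i=1, bit26=0)
  nb ##..#: next=.  (t=0,i=7, bit25=0)
  nb ##...: next=.  (t=4,i=5, bit24=0)
  nb #.###: next=.  (t=1,i=4, bit23=0)
  nb #.##.: next=.  (t=8,i=10, bit22=0)
  nb #.#.#: next=.  (t=1,i=8, bit21=0)
  nb #.#..: next=#  (t=0,i=2, bit20=1)
  nb #..##: next=#  (t=0,i=4, bit19=1)
  nb #..#.: next=#  (t=1,i=1, bit18=1)
  nb #...#: next=#  (t=2,i=3, bit17=1)
  nb #....: next=.  (t=2,i=7, bit16=0)
  nb .####: next=#  (t=3,i=2, bit15=1)
  nb .###.: next=#  (t=0,i=10, bit14=1)
  nb .##.#: next=#  (t=4,i=9, bit13=1)
  nb .##..: next=#  (t=0,i=6, bit12=1)
  nb .#.##: next=.  (t=1,i=3, bit11=0)
  nb .#.#.: next=.  (t=1,i=9, bit10=0)
  nb .#..#: next=.  (t=0,i=3, bit9=0)
  nb .#...: next=#  (t=2,i=2, bit8=1)
  nb ..###: next=.  (t=0,i=9, bit7=0)
  nb ..##.: next=#  (t=0,i=5, bit6=1)
  nb ..#.#: next=.  (t=1,i=2, bit5=0)
  nb ..#..: next=#  (t=2,i=5, bit4=1)
  nb ...##: next=#  (t=4,i=7, bit3=1)
  nb ...#.: next=#  (t=2,i=4, bit2=1)
  nb ....#: next=.  (t=2,i=8, bit1=0)
  nb .....: next=.  (t=6,i=10, bit0=0)
  bits 10001000000111101111000101011100 = 2283729244

2283729244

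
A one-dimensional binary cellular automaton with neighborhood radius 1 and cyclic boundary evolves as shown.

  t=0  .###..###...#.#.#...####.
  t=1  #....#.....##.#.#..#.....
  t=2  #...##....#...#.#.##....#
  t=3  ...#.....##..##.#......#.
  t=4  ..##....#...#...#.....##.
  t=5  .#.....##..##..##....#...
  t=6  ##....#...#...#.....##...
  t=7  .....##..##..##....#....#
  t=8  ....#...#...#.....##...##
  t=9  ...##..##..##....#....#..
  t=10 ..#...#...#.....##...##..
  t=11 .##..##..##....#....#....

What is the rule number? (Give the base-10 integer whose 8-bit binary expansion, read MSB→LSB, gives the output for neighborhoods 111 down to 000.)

6

  [7] ### => .  t=0,i=2
  [6] ##. => .  t=0,i=3
  [5] #.# => .  t=0,i=13
  [4] #.. => .  t=0,i=4
  [3] .## => .  t=0,i=1
  [2] .#. => #  t=0,i=12
  [1] ..# => #  t=0,i=0
  [0] ... => .  t=0,i=10
  bits 00000110 = 6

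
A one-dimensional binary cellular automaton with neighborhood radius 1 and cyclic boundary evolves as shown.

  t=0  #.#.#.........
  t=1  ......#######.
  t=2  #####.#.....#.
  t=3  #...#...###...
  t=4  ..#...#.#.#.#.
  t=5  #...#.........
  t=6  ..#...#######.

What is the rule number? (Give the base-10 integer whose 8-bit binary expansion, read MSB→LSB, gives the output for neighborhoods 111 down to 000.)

  [7] ### => .  t=1,i=7
  [6] ##. => #  t=1,i=12
  [5] #.# => .  t=0,i=1
  [4] #.. => .  t=0,i=5
  [3] .## => #  t=1,i=6
  [2] .#. => .  t=0,i=0
  [1] ..# => .  t=0,i=13
  [0] ... => #  t=0,i=6
  bits 01001001 = 73

73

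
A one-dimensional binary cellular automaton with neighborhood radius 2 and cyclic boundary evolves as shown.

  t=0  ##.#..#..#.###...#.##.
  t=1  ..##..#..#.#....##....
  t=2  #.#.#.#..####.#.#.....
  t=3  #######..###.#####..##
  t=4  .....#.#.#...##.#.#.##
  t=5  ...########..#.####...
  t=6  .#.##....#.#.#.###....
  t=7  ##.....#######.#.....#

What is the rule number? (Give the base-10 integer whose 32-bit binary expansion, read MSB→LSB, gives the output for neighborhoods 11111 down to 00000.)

1185973750

  #####|.  b31=0 t=3,i=0
  ####.|#  b30=1 t=2,i=11
  ###.#|.  b29=0 t=2,i=12
  ###..|.  b28=0 t=0,i=13
  ##.##|.  b27=0 t=0,i=21
  ##.#.|#  b26=1 t=0,i=2
  ##..#|#  b25=1 t=1,i=4
  ##...|.  b24=0 t=0,i=14
  #.###|#  b23=1 t=0,i=11
  #.##.|.  b22=0 t=0,i=0
  #.#.#|#  b21=1 t=2,i=2
  #.#..|#  b20=1 t=0,i=3
  #..##|.  b19=0 t=2,i=8
  #..#.|.  b18=0 t=0,i=5
  #...#|.  b17=0 t=0,i=15
  #....|.  b16=0 t=1,i=13
  .####|#  b15=1 t=2,i=10
  .###.|.  b14=0 t=0,i=12
  .##.#|.  b13=0 t=0,i=1
  .##..|.  b12=0 t=1,i=3
  .#.##|.  b11=0 t=0,i=10
  .#.#.|#  b10=1 t=1,i=10
  .#..#|.  b9=0 t=0,i=4
  .#...|#  b8=1 t=1,i=12
  ..###|#  b7=1 t=2,i=9
  ..##.|#  b6=1 t=1,i=2
  ..#.#|#  b5=1 t=0,i=9
  ..#..|#  b4=1 t=0,i=6
  ...##|.  b3=0 t=1,i=1
  ...#.|#  b2=1 t=0,i=16
  ....#|#  b1=1 t=1,i=0
  .....|.  b0=0 t=1,i=20
  bits 01000110101100001000010111110110 = 1185973750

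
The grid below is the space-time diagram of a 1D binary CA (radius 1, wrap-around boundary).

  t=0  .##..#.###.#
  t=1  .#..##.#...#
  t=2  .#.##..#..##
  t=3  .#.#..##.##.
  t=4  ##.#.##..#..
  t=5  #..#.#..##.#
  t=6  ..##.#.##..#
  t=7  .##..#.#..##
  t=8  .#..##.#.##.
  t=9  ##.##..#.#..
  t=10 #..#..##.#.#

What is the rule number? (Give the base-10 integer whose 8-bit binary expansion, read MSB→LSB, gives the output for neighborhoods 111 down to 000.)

14

  nb ###: next=.  (t=0,i=8, bit7=0)
  nb ##.: next=.  (t=0,i=2, bit6=0)
  nb #.#: next=.  (t=0,i=0, bit5=0)
  nb #..: next=.  (t=0,i=3, bit4=0)
  nb .##: next=#  (t=0,i=1, bit3=1)
  nb .#.: next=#  (t=0,i=5, bit2=1)
  nb ..#: next=#  (t=0,i=4, bit1=1)
  nb ...: next=.  (t=1,i=9, bit0=0)
  bits 00001110 = 14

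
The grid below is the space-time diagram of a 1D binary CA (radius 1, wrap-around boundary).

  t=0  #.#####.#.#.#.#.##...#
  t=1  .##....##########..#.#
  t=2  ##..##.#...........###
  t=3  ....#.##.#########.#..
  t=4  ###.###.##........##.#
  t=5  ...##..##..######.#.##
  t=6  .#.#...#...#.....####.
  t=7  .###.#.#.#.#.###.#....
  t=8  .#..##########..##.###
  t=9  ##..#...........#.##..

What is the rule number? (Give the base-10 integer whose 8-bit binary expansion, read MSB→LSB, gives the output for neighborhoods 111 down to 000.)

  ###|.  b7=0 t=0,i=3
  ##.|.  b6=0 t=0,i=0
  #.#|#  b5=1 t=0,i=1
  #..|.  b4=0 t=0,i=18
  .##|#  b3=1 t=0,i=2
  .#.|#  b2=1 t=0,i=8
  ..#|.  b1=0 t=0,i=20
  ...|#  b0=1 t=0,i=19
  bits 00101101 = 45

45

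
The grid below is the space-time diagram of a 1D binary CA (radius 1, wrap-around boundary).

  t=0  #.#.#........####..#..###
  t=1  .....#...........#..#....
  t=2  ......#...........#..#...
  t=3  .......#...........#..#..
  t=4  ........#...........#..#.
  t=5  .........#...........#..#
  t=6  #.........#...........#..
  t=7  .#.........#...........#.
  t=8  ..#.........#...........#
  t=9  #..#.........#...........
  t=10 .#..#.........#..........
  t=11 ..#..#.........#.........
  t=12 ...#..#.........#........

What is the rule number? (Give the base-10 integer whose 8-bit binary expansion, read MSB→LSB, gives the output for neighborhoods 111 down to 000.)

16

  ### -> .   bit 7 = 0  t=0,i=14
  ##. -> .   bit 6 = 0  t=0,i=0
  #.# -> .   bit 5 = 0  t=0,i=1
  #.. -> #   bit 4 = 1  t=0,i=5
  .## -> .   bit 3 = 0  t=0,i=13
  .#. -> .   bit 2 = 0  t=0,i=2
  ..# -> .   bit 1 = 0  t=0,i=12
  ... -> .   bit 0 = 0  t=0,i=6
  bits 00010000 = 16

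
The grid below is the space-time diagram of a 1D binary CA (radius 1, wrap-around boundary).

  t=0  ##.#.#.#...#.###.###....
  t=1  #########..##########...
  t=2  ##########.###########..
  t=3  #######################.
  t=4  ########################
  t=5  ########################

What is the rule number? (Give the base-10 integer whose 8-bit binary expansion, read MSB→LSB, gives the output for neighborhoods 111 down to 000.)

252

  nb ###: next=#  (t=0,i=14, bit7=1)
  nb ##.: next=#  (t=0,i=1, bit6=1)
  nb #.#: next=#  (t=0,i=2, bit5=1)
  nb #..: next=#  (t=0,i=8, bit4=1)
  nb .##: next=#  (t=0,i=0, bit3=1)
  nb .#.: next=#  (t=0,i=3, bit2=1)
  nb ..#: next=.  (t=0,i=10, bit1=0)
  nb ...: next=.  (t=0,i=9, bit0=0)
  bits 11111100 = 252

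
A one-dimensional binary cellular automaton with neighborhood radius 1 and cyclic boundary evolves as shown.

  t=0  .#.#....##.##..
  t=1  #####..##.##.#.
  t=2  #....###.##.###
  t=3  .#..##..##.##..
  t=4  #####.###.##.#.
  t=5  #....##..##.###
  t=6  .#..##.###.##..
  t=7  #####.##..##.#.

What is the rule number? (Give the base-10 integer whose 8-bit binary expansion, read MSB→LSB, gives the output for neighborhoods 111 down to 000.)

  ###|.  b7=0 t=1,i=1
  ##.|.  b6=0 t=0,i=9
  #.#|#  b5=1 t=0,i=2
  #..|#  b4=1 t=0,i=4
  .##|#  b3=1 t=0,i=8
  .#.|#  b2=1 t=0,i=1
  ..#|#  b1=1 t=0,i=0
  ...|.  b0=0 t=0,i=5
  bits 00111110 = 62

62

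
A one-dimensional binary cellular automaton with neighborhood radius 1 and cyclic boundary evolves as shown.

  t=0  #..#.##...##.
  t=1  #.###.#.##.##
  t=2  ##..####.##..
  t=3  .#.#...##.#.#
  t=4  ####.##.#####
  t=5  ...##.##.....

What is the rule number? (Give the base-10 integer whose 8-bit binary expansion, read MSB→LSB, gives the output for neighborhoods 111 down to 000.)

  ### -> .   bit 7 = 0  t=1,i=3
  ##. -> #   bit 6 = 1  t=0,i=6
  #.# -> #   bit 5 = 1  t=0,i=4
  #.. -> .   bit 4 = 0  t=0,i=1
  .## -> .   bit 3 = 0  t=0,i=5
  .#. -> #   bit 2 = 1  t=0,i=0
  ..# -> #   bit 1 = 1  t=0,i=2
  ... -> #   bit 0 = 1  t=0,i=8
  bits 01100111 = 103

103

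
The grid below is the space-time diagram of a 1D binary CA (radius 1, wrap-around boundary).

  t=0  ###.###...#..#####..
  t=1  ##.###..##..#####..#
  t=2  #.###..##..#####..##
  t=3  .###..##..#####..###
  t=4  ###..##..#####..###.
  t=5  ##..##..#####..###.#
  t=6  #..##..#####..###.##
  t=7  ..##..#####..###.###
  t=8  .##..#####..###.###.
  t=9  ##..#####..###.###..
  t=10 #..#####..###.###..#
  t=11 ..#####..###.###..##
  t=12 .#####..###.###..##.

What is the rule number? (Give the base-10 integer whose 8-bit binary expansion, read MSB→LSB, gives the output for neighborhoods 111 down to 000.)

171

  [7] ### => #  t=0,i=1
  [6] ##. => .  t=0,i=2
  [5] #.# => #  t=0,i=3
  [4] #.. => .  t=0,i=7
  [3] .## => #  t=0,i=0
  [2] .#. => .  t=0,i=10
  [1] ..# => #  t=0,i=9
  [0] ... => #  t=0,i=8
  bits 10101011 = 171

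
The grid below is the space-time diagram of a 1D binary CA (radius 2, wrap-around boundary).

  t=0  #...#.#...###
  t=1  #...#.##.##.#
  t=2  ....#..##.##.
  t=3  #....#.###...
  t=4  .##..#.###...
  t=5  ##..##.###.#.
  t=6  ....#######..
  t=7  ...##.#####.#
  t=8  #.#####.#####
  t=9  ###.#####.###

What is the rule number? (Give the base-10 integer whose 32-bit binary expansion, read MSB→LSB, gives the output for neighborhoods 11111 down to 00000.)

4237648872

  #####|#  b31=1 t=6,i=6
  ####.|#  b30=1 t=0,i=12
  ###.#|#  b29=1 t=5,i=9
  ###..|#  b28=1 t=0,i=0
  ##.##|#  b27=1 t=1,i=8
  ##.#.|#  b26=1 t=5,i=10
  ##..#|.  b25=0 t=4,i=3
  ##...|.  b24=0 t=0,i=1
  #.###|#  b23=1 t=3,i=7
  #.##.|.  b22=0 t=1,i=6
  #.#.#|.  b21=0 t=5,i=11
  #.#..|#  b20=1 t=0,i=6
  #..##|.  b19=0 t=2,i=6
  #..#.|#  b18=1 t=4,i=4
  #...#|.  b17=0 t=0,i=2
  #....|#  b16=1 t=2,i=0
  .####|.  b15=0 t=0,i=11
  .###.|#  b14=1 t=3,i=8
  .##.#|#  b13=1 t=1,i=7
  .##..|.  b12=0 t=1,i=0
  .#.##|.  b11=0 t=1,i=5
  .#.#.|.  b10=0 t=0,i=5
  .#..#|#  b9=1 t=2,i=5
  .#...|#  b8=1 t=0,i=7
  ..###|#  b7=1 t=0,i=10
  ..##.|#  b6=1 t=2,i=7
  ..#.#|#  b5=1 t=0,i=4
  ..#..|.  b4=0 t=2,i=4
  ...##|#  b3=1 t=0,i=9
  ...#.|.  b2=0 t=0,i=3
  ....#|.  b1=0 t=2,i=2
  .....|.  b0=0 t=2,i=1
  bits 11111100100101010110001111101000 = 4237648872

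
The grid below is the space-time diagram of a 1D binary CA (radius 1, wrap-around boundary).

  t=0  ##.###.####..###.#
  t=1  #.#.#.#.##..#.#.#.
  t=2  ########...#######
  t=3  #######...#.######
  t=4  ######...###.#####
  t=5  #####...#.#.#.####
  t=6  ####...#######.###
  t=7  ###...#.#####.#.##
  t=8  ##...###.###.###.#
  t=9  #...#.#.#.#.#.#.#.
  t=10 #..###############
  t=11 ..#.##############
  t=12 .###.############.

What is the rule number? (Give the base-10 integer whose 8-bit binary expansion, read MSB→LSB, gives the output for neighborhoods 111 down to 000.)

166

  nb ###: next=#  (t=0,i=0, bit7=1)
  nb ##.: next=.  (t=0,i=1, bit6=0)
  nb #.#: next=#  (t=0,i=2, bit5=1)
  nb #..: next=.  (t=0,i=11, bit4=0)
  nb .##: next=.  (t=0,i=3, bit3=0)
  nb .#.: next=#  (t=1,i=0, bit2=1)
  nb ..#: next=#  (t=0,i=12, bit1=1)
  nb ...: next=.  (t=2,i=9, bit0=0)
  bits 10100110 = 166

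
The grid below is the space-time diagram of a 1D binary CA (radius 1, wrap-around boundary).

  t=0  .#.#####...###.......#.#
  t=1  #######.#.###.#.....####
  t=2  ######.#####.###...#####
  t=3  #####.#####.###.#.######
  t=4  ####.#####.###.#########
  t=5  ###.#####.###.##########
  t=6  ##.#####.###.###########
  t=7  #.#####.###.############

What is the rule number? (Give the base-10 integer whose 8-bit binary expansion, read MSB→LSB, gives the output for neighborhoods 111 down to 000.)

190

  [7] ### => #  t=0,i=4
  [6] ##. => .  t=0,i=7
  [5] #.# => #  t=0,i=0
  [4] #.. => #  t=0,i=8
  [3] .## => #  t=0,i=3
  [2] .#. => #  t=0,i=1
  [1] ..# => #  t=0,i=10
  [0] ... => .  t=0,i=9
  bits 10111110 = 190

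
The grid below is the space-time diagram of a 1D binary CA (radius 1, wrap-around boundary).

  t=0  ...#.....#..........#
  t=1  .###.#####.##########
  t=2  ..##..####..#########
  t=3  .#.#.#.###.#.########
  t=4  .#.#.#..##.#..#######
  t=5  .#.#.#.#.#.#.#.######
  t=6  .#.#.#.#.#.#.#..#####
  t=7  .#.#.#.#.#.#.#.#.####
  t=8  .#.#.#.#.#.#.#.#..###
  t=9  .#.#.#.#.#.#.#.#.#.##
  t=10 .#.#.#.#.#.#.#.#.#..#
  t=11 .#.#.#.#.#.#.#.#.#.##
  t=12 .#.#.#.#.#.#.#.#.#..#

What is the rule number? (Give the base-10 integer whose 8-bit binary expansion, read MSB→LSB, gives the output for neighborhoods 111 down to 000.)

  [7] ### => #  t=1,i=2
  [6] ##. => #  t=1,i=3
  [5] #.# => .  t=1,i=0
  [4] #.. => .  t=0,i=0
  [3] .## => .  t=1,i=1
  [2] .#. => #  t=0,i=3
  [1] ..# => #  t=0,i=2
  [0] ... => #  t=0,i=1
  bits 11000111 = 199

199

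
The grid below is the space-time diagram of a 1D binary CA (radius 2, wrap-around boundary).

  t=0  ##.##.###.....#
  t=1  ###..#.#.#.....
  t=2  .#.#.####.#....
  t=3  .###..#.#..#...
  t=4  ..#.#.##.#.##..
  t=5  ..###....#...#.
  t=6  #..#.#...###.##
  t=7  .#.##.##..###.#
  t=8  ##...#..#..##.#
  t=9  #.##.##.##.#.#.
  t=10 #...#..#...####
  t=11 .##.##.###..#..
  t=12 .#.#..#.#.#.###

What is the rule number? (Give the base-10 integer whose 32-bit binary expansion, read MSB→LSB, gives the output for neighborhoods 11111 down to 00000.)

723699568

  [31] ##### => .  t=10,i=13
  [30] ####. => .  t=2,i=7
  [29] ###.# => #  t=0,i=1
  [28] ###.. => .  t=0,i=8
  [27] ##.## => #  t=0,i=2
  [26] ##.#. => .  t=2,i=9
  [25] ##..# => #  t=1,i=3
  [24] ##... => #  t=0,i=9
  [23] #.### => .  t=0,i=6
  [22] #.##. => .  t=0,i=3
  [21] #.#.# => #  t=1,i=7
  [20] #.#.. => .  t=1,i=9
  [19] #..## => .  t=7,i=9
  [18] #..#. => .  t=1,i=4
  [17] #...# => #  t=5,i=0
  [16] #.... => .  t=0,i=10
  [15] .#### => #  t=2,i=6
  [14] .###. => #  t=0,i=0
  [13] .##.# => .  t=0,i=4
  [12] .##.. => .  t=4,i=12
  [11] .#.## => .  t=2,i=4
  [10] .#.#. => #  t=1,i=6
  [9] .#..# => #  t=3,i=9
  [8] .#... => #  t=1,i=10
  [7] ..### => .  t=0,i=14
  [6] ..##. => #  t=8,i=11
  [5] ..#.# => #  t=1,i=5
  [4] ..#.. => #  t=3,i=11
  [3] ...## => .  t=0,i=13
  [2] ...#. => .  t=2,i=0
  [1] ....# => .  t=0,i=12
  [0] ..... => .  t=0,i=11
  bits 00101011001000101100011101110000 = 723699568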